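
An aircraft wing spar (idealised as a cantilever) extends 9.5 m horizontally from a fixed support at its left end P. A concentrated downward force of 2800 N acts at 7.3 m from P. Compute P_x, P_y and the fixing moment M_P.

P_x = 0, P_y = 2800 N, M_P = 20440 N·m

ΣF_x = 0: P_x = 0.
ΣF_y = 0: P_y − 2800 = 0 → P_y = 2800 N.
ΣM about P: M_P − 2800·7.3 = 0 → M_P = 20440 N·m.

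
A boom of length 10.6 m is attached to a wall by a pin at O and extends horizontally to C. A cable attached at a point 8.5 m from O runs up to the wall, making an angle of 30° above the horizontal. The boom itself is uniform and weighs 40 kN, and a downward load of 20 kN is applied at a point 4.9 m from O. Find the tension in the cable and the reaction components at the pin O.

T = 72.94 kN, O_x = 63.17 kN, O_y = 23.53 kN

ΣM about O: T·sin30°·8.5 − 40·5.3 − 20·4.9 = 0 → T = 310/(8.5·0.5) = 72.9412 ≈ 72.94 kN.
ΣF_x = 0: O_x − T·cos30° = 0 → O_x = 72.9412 × 0.866025 = 63.17 kN.
ΣF_y = 0: O_y + T·sin30° − 40 − 20 = 0 → O_y = 60 − 72.9412 × 0.5 = 23.53 kN.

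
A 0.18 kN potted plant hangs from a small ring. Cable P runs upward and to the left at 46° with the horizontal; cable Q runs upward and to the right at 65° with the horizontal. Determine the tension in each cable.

T_P = 0.08148 kN, T_Q = 0.1339 kN

ΣF_x = 0: −T_P·cos46° + T_Q·cos65° = 0 → T_Q = 1.6437·T_P.
ΣF_y = 0: T_P·sin46° + T_Q·sin65° = 0.18.
Substitute: T_P·(0.71934 + 1.6437·0.906308) = 0.18 → T_P = 0.0814834 ≈ 0.08148 kN.
Then T_Q = 1.6437 × 0.0814834 = 0.1339 kN.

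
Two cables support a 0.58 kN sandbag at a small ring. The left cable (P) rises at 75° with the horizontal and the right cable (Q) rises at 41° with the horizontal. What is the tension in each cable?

ΣF_x = 0: −T_P·cos75° + T_Q·cos41° = 0 → T_Q = 0.342939·T_P.
ΣF_y = 0: T_P·sin75° + T_Q·sin41° = 0.58.
Substitute: T_P·(0.965926 + 0.342939·0.656059) = 0.58 → T_P = 0.487021 ≈ 0.4870 kN.
Then T_Q = 0.342939 × 0.487021 = 0.1670 kN.

T_P = 0.4870 kN, T_Q = 0.1670 kN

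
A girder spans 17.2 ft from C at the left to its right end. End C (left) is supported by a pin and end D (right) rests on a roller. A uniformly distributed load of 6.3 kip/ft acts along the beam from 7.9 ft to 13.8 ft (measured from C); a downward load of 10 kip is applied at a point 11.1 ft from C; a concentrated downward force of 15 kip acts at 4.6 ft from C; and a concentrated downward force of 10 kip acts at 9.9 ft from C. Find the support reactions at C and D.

Resultant of the distributed load: 6.3 × 5.9 = 37.17 kip at 10.85 ft from C.
Moments about C: D_y·17.2 − (6.3·5.9)·10.85 − 10·11.1 − 15·4.6 − 10·9.9 = 0 → D_y = 682.2945/17.2 = 39.6683 ≈ 39.67 kip.
ΣF_y = 0: C_y + 39.6683 − 6.3·5.9 − 10 − 15 − 10 = 0 → C_y = 32.50 kip.
ΣF_x = 0: no horizontal applied forces, so C_x = 0.

C_x = 0, C_y = 32.50 kip, D_y = 39.67 kip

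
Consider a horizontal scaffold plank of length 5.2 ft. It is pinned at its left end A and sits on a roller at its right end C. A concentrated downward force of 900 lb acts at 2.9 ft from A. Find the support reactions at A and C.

Taking moments about A: C_y·5.2 − 900·2.9 = 0 → C_y = 2610/5.2 = 501.923 ≈ 501.9 lb.
ΣF_y = 0: A_y + 501.923 − 900 = 0 → A_y = 398.1 lb.
ΣF_x = 0: no horizontal applied forces, so A_x = 0.

A_x = 0, A_y = 398.1 lb, C_y = 501.9 lb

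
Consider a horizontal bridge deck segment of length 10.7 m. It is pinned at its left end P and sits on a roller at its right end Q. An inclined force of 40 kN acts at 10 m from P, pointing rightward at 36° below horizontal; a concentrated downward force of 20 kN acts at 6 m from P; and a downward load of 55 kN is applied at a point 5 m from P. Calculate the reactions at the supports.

P_x = -32.36 kN, P_y = 39.62 kN, Q_y = 58.89 kN

Taking moments about P: Q_y·10.7 − 40·sin36°·10 − 20·6 − 55·5 = 0 → Q_y = 630.114/10.7 = 58.8892 ≈ 58.89 kN.
ΣF_y = 0: P_y + 58.8892 − 40·sin36° − 20 − 55 = 0 → P_y = 39.62 kN.
ΣF_x = 0: P_x + 40·cos36° = 0 → P_x = -32.36 kN.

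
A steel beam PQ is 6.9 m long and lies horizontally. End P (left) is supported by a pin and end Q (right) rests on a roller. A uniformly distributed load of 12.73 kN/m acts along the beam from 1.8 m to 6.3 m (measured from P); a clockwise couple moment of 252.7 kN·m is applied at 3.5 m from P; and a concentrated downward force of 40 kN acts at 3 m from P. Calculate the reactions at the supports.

Resultant of the distributed load: 12.73 × 4.5 = 57.285 kN at 4.05 m from P.
Moments about P: Q_y·6.9 − (12.73·4.5)·4.05 − 252.7 − 40·3 = 0 → Q_y = 604.70425/6.9 = 87.6383 ≈ 87.64 kN.
ΣF_y = 0: P_y + 87.6383 − 12.73·4.5 − 40 = 0 → P_y = 9.647 kN.
ΣF_x = 0: no horizontal applied forces, so P_x = 0.

P_x = 0, P_y = 9.647 kN, Q_y = 87.64 kN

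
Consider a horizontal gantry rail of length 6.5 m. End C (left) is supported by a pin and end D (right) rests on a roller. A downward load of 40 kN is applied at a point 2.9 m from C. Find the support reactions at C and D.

C_x = 0, C_y = 22.15 kN, D_y = 17.85 kN

Moments about C: D_y·6.5 − 40·2.9 = 0 → D_y = 116/6.5 = 17.8462 ≈ 17.85 kN.
ΣF_y = 0: C_y + 17.8462 − 40 = 0 → C_y = 22.15 kN.
ΣF_x = 0: no horizontal applied forces, so C_x = 0.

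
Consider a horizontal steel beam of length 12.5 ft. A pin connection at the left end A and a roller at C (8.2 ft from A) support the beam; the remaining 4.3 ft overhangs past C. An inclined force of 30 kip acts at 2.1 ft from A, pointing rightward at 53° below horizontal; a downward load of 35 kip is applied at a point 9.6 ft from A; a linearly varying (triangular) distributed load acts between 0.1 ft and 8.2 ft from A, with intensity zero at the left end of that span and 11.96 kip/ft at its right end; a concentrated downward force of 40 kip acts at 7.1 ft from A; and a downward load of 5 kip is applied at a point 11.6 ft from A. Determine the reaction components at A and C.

A_x = -18.05 kip, A_y = 31.09 kip, C_y = 121.3 kip

Resultant of the triangular load: ½ × 11.96 × 8.1 = 48.438 kip, acting at 5.5 ft from A (one-third of the span from the peak).
Moments about A: C_y·8.2 − 30·sin53°·2.1 − 35·9.6 − (½·11.96·8.1)·5.5 − 40·7.1 − 5·11.6 = 0 → C_y = 994.723/8.2 = 121.308 ≈ 121.3 kip.
ΣF_y = 0: A_y + 121.308 − 30·sin53° − 35 − ½·11.96·8.1 − 40 − 5 = 0 → A_y = 31.09 kip.
ΣF_x = 0: A_x + 30·cos53° = 0 → A_x = -18.05 kip.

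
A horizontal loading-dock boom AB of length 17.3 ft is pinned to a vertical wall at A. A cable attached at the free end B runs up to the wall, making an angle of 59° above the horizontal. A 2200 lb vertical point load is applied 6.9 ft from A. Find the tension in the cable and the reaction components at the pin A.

T = 1024 lb, A_x = 527.2 lb, A_y = 1323 lb

ΣM about A: T·sin59°·17.3 − 2200·6.9 = 0 → T = 15180/(17.3·0.857167) = 1023.67 ≈ 1024 lb.
ΣF_x = 0: A_x − T·cos59° = 0 → A_x = 1023.67 × 0.515038 = 527.2 lb.
ΣF_y = 0: A_y + T·sin59° − 2200 = 0 → A_y = 2200 − 1023.67 × 0.857167 = 1323 lb.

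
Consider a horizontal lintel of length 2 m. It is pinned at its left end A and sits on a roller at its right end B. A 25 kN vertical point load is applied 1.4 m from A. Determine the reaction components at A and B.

A_x = 0, A_y = 7.500 kN, B_y = 17.50 kN

Taking moments about A: B_y·2 − 25·1.4 = 0 → B_y = 35/2 = 17.50 kN.
ΣF_y = 0: A_y + 17.5 − 25 = 0 → A_y = 7.500 kN.
ΣF_x = 0: no horizontal applied forces, so A_x = 0.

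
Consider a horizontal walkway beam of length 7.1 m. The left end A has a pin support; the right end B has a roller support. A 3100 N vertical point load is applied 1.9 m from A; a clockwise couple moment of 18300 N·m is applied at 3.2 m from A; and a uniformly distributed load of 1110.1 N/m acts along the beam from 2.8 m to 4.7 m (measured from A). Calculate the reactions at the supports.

Resultant of the distributed load: 1110.1 × 1.9 = 2109.19 N at 3.75 m from A.
ΣM about A: B_y·7.1 − 3100·1.9 − 18300 − (1110.1·1.9)·3.75 = 0 → B_y = 32099.4625/7.1 = 4521.05 ≈ 4521 N.
ΣF_y = 0: A_y + 4521.05 − 3100 − 1110.1·1.9 = 0 → A_y = 688.1 N.
ΣF_x = 0: no horizontal applied forces, so A_x = 0.

A_x = 0, A_y = 688.1 N, B_y = 4521 N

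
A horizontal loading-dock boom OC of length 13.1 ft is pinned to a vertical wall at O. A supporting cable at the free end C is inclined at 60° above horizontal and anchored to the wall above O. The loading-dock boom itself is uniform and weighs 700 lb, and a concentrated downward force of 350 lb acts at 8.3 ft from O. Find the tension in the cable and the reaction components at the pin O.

T = 660.2 lb, O_x = 330.1 lb, O_y = 478.2 lb

ΣM about O: T·sin60°·13.1 − 700·6.55 − 350·8.3 = 0 → T = 7490/(13.1·0.866025) = 660.207 ≈ 660.2 lb.
ΣF_x = 0: O_x − T·cos60° = 0 → O_x = 660.207 × 0.5 = 330.1 lb.
ΣF_y = 0: O_y + T·sin60° − 700 − 350 = 0 → O_y = 1050 − 660.207 × 0.866025 = 478.2 lb.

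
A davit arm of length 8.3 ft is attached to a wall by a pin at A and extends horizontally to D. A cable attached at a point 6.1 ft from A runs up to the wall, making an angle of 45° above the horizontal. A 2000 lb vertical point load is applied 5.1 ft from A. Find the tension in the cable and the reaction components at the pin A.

ΣM about A: T·sin45°·6.1 − 2000·5.1 = 0 → T = 10200/(6.1·0.707107) = 2364.75 ≈ 2365 lb.
ΣF_x = 0: A_x − T·cos45° = 0 → A_x = 2364.75 × 0.707107 = 1672 lb.
ΣF_y = 0: A_y + T·sin45° − 2000 = 0 → A_y = 2000 − 2364.75 × 0.707107 = 327.9 lb.

T = 2365 lb, A_x = 1672 lb, A_y = 327.9 lb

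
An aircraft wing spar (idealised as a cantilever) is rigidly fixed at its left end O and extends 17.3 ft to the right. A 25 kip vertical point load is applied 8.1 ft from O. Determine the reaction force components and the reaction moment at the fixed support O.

O_x = 0, O_y = 25.00 kip, M_O = 202.5 kip·ft

ΣF_x = 0: O_x = 0.
ΣF_y = 0: O_y − 25 = 0 → O_y = 25.00 kip.
ΣM about O: M_O − 25·8.1 = 0 → M_O = 202.5 kip·ft.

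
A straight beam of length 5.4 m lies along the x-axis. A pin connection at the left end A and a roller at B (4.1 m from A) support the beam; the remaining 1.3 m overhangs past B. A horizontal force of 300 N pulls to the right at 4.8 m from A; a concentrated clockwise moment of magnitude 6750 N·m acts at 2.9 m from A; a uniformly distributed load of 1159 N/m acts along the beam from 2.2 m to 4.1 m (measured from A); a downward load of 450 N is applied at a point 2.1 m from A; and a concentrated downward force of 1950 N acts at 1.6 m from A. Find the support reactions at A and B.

A_x = -300.0 N, A_y = 272.4 N, B_y = 4330 N

Resultant of the distributed load: 1159 × 1.9 = 2202.1 N at 3.15 m from A.
ΣM about A: B_y·4.1 − 6750 − (1159·1.9)·3.15 − 450·2.1 − 1950·1.6 = 0 → B_y = 17751.615/4.1 = 4329.66 ≈ 4330 N.
ΣF_y = 0: A_y + 4329.66 − 1159·1.9 − 450 − 1950 = 0 → A_y = 272.4 N.
ΣF_x = 0: A_x + 300 = 0 → A_x = -300.0 N.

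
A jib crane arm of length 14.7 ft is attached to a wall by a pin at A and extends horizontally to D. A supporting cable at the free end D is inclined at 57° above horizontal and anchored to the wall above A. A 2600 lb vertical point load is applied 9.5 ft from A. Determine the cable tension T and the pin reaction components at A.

T = 2003 lb, A_x = 1091 lb, A_y = 919.7 lb

ΣM about A: T·sin57°·14.7 − 2600·9.5 = 0 → T = 24700/(14.7·0.838671) = 2003.49 ≈ 2003 lb.
ΣF_x = 0: A_x − T·cos57° = 0 → A_x = 2003.49 × 0.544639 = 1091 lb.
ΣF_y = 0: A_y + T·sin57° − 2600 = 0 → A_y = 2600 − 2003.49 × 0.838671 = 919.7 lb.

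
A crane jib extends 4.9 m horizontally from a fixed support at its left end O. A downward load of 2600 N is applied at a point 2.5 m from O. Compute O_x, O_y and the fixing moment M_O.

ΣF_x = 0: O_x = 0.
ΣF_y = 0: O_y − 2600 = 0 → O_y = 2600 N.
ΣM about O: M_O − 2600·2.5 = 0 → M_O = 6500 N·m.

O_x = 0, O_y = 2600 N, M_O = 6500 N·m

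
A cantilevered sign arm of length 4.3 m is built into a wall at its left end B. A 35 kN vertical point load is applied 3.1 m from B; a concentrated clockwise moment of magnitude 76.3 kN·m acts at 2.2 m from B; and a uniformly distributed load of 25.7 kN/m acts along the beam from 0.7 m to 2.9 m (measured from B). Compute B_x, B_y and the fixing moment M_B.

Resultant of the distributed load: 25.7 × 2.2 = 56.54 kN at 1.8 m from B.
ΣF_x = 0: B_x = 0.
ΣF_y = 0: B_y − 35 − 25.7·2.2 = 0 → B_y = 91.54 kN.
ΣM about B: M_B − 35·3.1 − 76.3 − (25.7·2.2)·1.8 = 0 → M_B = 286.6 kN·m.

B_x = 0, B_y = 91.54 kN, M_B = 286.6 kN·m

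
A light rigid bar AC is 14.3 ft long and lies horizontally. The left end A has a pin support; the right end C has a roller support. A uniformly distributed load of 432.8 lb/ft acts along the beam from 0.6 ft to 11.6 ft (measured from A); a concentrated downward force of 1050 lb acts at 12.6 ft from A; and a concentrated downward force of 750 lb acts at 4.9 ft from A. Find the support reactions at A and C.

A_x = 0, A_y = 3348 lb, C_y = 3213 lb

Resultant of the distributed load: 432.8 × 11 = 4760.8 lb at 6.1 ft from A.
Moments about A: C_y·14.3 − (432.8·11)·6.1 − 1050·12.6 − 750·4.9 = 0 → C_y = 45945.88/14.3 = 3213 lb.
ΣF_y = 0: A_y + 3213 − 432.8·11 − 1050 − 750 = 0 → A_y = 3348 lb.
ΣF_x = 0: no horizontal applied forces, so A_x = 0.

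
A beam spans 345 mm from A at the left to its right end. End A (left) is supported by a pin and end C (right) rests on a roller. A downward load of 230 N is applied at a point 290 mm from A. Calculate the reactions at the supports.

ΣM about A: C_y·345 − 230·290 = 0 → C_y = 66700/345 = 193.333 ≈ 193.3 N.
ΣF_y = 0: A_y + 193.333 − 230 = 0 → A_y = 36.67 N.
ΣF_x = 0: no horizontal applied forces, so A_x = 0.

A_x = 0, A_y = 36.67 N, C_y = 193.3 N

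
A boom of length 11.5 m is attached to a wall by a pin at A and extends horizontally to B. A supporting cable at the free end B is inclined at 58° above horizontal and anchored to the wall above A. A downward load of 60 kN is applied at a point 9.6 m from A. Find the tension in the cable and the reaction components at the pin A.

T = 59.06 kN, A_x = 31.30 kN, A_y = 9.913 kN

ΣM about A: T·sin58°·11.5 − 60·9.6 = 0 → T = 576/(11.5·0.848048) = 59.0615 ≈ 59.06 kN.
ΣF_x = 0: A_x − T·cos58° = 0 → A_x = 59.0615 × 0.529919 = 31.30 kN.
ΣF_y = 0: A_y + T·sin58° − 60 = 0 → A_y = 60 − 59.0615 × 0.848048 = 9.913 kN.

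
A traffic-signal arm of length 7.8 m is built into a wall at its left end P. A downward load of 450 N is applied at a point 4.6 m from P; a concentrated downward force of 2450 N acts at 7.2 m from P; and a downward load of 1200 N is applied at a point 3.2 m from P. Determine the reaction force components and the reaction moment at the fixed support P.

ΣF_x = 0: P_x = 0.
ΣF_y = 0: P_y − 450 − 2450 − 1200 = 0 → P_y = 4100 N.
ΣM about P: M_P − 450·4.6 − 2450·7.2 − 1200·3.2 = 0 → M_P = 23550 N·m.

P_x = 0, P_y = 4100 N, M_P = 23550 N·m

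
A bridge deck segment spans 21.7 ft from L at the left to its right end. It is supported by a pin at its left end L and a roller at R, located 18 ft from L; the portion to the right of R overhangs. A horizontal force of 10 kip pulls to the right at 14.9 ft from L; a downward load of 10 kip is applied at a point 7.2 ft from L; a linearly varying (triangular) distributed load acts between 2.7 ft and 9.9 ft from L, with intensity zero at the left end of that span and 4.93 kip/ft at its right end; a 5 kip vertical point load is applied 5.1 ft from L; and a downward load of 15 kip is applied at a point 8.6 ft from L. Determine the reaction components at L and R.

Resultant of the triangular load: ½ × 4.93 × 7.2 = 17.748 kip, acting at 7.5 ft from L (one-third of the span from the peak).
Moments about L: R_y·18 − 10·7.2 − (½·4.93·7.2)·7.5 − 5·5.1 − 15·8.6 = 0 → R_y = 359.61/18 = 19.9783 ≈ 19.98 kip.
ΣF_y = 0: L_y + 19.9783 − 10 − ½·4.93·7.2 − 5 − 15 = 0 → L_y = 27.77 kip.
ΣF_x = 0: L_x + 10 = 0 → L_x = -10.00 kip.

L_x = -10.00 kip, L_y = 27.77 kip, R_y = 19.98 kip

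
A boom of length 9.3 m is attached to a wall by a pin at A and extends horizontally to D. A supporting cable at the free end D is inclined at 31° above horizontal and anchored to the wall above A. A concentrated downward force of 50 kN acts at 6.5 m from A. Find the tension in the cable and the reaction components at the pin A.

T = 67.85 kN, A_x = 58.16 kN, A_y = 15.05 kN

ΣM about A: T·sin31°·9.3 − 50·6.5 = 0 → T = 325/(9.3·0.515038) = 67.8518 ≈ 67.85 kN.
ΣF_x = 0: A_x − T·cos31° = 0 → A_x = 67.8518 × 0.857167 = 58.16 kN.
ΣF_y = 0: A_y + T·sin31° − 50 = 0 → A_y = 50 − 67.8518 × 0.515038 = 15.05 kN.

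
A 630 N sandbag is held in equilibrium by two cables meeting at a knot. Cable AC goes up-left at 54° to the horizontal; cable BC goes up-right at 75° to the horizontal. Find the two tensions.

ΣF_x = 0: −T_AC·cos54° + T_BC·cos75° = 0 → T_BC = 2.27103·T_AC.
ΣF_y = 0: T_AC·sin54° + T_BC·sin75° = 630.
Substitute: T_AC·(0.809017 + 2.27103·0.965926) = 630 → T_AC = 209.814 ≈ 209.8 N.
Then T_BC = 2.27103 × 209.814 = 476.5 N.

T_AC = 209.8 N, T_BC = 476.5 N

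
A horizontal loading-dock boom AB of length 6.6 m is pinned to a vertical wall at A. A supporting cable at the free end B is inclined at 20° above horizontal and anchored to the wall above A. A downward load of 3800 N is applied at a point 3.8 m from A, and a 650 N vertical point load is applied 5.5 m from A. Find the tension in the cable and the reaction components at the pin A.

T = 7981 N, A_x = 7499 N, A_y = 1720 N

ΣM about A: T·sin20°·6.6 − 3800·3.8 − 650·5.5 = 0 → T = 18015/(6.6·0.34202) = 7980.66 ≈ 7981 N.
ΣF_x = 0: A_x − T·cos20° = 0 → A_x = 7980.66 × 0.939693 = 7499 N.
ΣF_y = 0: A_y + T·sin20° − 3800 − 650 = 0 → A_y = 4450 − 7980.66 × 0.34202 = 1720 N.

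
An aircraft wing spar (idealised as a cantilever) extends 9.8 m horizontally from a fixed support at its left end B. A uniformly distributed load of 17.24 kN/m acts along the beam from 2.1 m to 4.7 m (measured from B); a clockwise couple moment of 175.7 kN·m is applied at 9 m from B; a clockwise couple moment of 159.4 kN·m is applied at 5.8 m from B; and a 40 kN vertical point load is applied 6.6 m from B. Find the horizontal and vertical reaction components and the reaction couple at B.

Resultant of the distributed load: 17.24 × 2.6 = 44.824 kN at 3.4 m from B.
ΣF_x = 0: B_x = 0.
ΣF_y = 0: B_y − 17.24·2.6 − 40 = 0 → B_y = 84.82 kN.
ΣM about B: M_B − (17.24·2.6)·3.4 − 175.7 − 159.4 − 40·6.6 = 0 → M_B = 751.5 kN·m.

B_x = 0, B_y = 84.82 kN, M_B = 751.5 kN·m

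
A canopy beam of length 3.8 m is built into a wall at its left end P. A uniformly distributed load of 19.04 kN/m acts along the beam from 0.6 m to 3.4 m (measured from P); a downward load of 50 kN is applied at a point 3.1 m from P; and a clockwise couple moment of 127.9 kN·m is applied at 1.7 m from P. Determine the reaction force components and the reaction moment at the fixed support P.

P_x = 0, P_y = 103.3 kN, M_P = 389.5 kN·m

Resultant of the distributed load: 19.04 × 2.8 = 53.312 kN at 2 m from P.
ΣF_x = 0: P_x = 0.
ΣF_y = 0: P_y − 19.04·2.8 − 50 = 0 → P_y = 103.3 kN.
ΣM about P: M_P − (19.04·2.8)·2 − 50·3.1 − 127.9 = 0 → M_P = 389.5 kN·m.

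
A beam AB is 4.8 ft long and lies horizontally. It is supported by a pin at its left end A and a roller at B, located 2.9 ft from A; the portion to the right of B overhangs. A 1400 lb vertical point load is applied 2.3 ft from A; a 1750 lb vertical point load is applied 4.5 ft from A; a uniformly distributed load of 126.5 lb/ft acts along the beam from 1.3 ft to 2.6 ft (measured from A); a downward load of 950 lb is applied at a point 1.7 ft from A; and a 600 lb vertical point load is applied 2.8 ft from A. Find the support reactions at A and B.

Resultant of the distributed load: 126.5 × 1.3 = 164.45 lb at 1.95 ft from A.
ΣM about A: B_y·2.9 − 1400·2.3 − 1750·4.5 − (126.5·1.3)·1.95 − 950·1.7 − 600·2.8 = 0 → B_y = 14710.6775/2.9 = 5072.65 ≈ 5073 lb.
ΣF_y = 0: A_y + 5072.65 − 1400 − 1750 − 126.5·1.3 − 950 − 600 = 0 → A_y = -208.2 lb.
ΣF_x = 0: no horizontal applied forces, so A_x = 0.

A_x = 0, A_y = -208.2 lb, B_y = 5073 lb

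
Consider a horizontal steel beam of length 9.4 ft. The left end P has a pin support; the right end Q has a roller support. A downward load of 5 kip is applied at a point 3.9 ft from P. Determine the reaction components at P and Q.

P_x = 0, P_y = 2.926 kip, Q_y = 2.074 kip

ΣM about P: Q_y·9.4 − 5·3.9 = 0 → Q_y = 19.5/9.4 = 2.07447 ≈ 2.074 kip.
ΣF_y = 0: P_y + 2.07447 − 5 = 0 → P_y = 2.926 kip.
ΣF_x = 0: no horizontal applied forces, so P_x = 0.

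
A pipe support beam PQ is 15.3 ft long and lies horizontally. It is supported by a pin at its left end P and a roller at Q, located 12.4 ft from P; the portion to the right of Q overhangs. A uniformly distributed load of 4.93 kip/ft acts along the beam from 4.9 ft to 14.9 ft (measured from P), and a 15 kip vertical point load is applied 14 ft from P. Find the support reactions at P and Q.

P_x = 0, P_y = 8.004 kip, Q_y = 56.30 kip

Resultant of the distributed load: 4.93 × 10 = 49.3 kip at 9.9 ft from P.
Taking moments about P: Q_y·12.4 − (4.93·10)·9.9 − 15·14 = 0 → Q_y = 698.07/12.4 = 56.296 ≈ 56.30 kip.
ΣF_y = 0: P_y + 56.296 − 4.93·10 − 15 = 0 → P_y = 8.004 kip.
ΣF_x = 0: no horizontal applied forces, so P_x = 0.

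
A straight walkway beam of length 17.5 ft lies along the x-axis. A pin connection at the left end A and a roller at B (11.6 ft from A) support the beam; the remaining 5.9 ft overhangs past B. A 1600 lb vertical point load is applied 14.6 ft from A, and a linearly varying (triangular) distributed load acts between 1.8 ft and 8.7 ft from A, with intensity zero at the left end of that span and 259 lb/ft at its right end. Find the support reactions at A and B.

A_x = 0, A_y = -13.24 lb, B_y = 2507 lb

Resultant of the triangular load: ½ × 259 × 6.9 = 893.55 lb, acting at 6.4 ft from A (one-third of the span from the peak).
ΣM about A: B_y·11.6 − 1600·14.6 − (½·259·6.9)·6.4 = 0 → B_y = 29078.72/11.6 = 2506.79 ≈ 2507 lb.
ΣF_y = 0: A_y + 2506.79 − 1600 − ½·259·6.9 = 0 → A_y = -13.24 lb.
ΣF_x = 0: no horizontal applied forces, so A_x = 0.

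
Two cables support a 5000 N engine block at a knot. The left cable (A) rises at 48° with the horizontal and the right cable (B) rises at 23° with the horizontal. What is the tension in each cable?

ΣF_x = 0: −T_A·cos48° + T_B·cos23° = 0 → T_B = 0.726917·T_A.
ΣF_y = 0: T_A·sin48° + T_B·sin23° = 5000.
Substitute: T_A·(0.743145 + 0.726917·0.390731) = 5000 → T_A = 4867.72 ≈ 4868 N.
Then T_B = 0.726917 × 4867.72 = 3538 N.

T_A = 4868 N, T_B = 3538 N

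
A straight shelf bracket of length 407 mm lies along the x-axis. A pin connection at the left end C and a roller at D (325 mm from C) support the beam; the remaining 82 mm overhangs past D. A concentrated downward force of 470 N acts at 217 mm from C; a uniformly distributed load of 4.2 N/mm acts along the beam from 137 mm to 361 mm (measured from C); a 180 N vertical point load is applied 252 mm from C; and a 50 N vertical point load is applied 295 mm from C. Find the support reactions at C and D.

Resultant of the distributed load: 4.2 × 224 = 940.8 N at 249 mm from C.
Moments about C: D_y·325 − 470·217 − (4.2·224)·249 − 180·252 − 50·295 = 0 → D_y = 396359.2/325 = 1219.57 ≈ 1220 N.
ΣF_y = 0: C_y + 1219.57 − 470 − 4.2·224 − 180 − 50 = 0 → C_y = 421.2 N.
ΣF_x = 0: no horizontal applied forces, so C_x = 0.

C_x = 0, C_y = 421.2 N, D_y = 1220 N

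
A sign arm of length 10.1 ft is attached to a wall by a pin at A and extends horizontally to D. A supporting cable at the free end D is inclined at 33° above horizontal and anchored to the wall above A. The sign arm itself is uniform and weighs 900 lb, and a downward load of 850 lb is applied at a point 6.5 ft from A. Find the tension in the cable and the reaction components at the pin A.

T = 1831 lb, A_x = 1535 lb, A_y = 753.0 lb

ΣM about A: T·sin33°·10.1 − 900·5.05 − 850·6.5 = 0 → T = 10070/(10.1·0.544639) = 1830.62 ≈ 1831 lb.
ΣF_x = 0: A_x − T·cos33° = 0 → A_x = 1830.62 × 0.838671 = 1535 lb.
ΣF_y = 0: A_y + T·sin33° − 900 − 850 = 0 → A_y = 1750 − 1830.62 × 0.544639 = 753.0 lb.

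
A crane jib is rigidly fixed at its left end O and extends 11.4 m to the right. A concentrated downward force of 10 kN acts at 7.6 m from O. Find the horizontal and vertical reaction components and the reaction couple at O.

O_x = 0, O_y = 10.00 kN, M_O = 76.00 kN·m

ΣF_x = 0: O_x = 0.
ΣF_y = 0: O_y − 10 = 0 → O_y = 10.00 kN.
ΣM about O: M_O − 10·7.6 = 0 → M_O = 76.00 kN·m.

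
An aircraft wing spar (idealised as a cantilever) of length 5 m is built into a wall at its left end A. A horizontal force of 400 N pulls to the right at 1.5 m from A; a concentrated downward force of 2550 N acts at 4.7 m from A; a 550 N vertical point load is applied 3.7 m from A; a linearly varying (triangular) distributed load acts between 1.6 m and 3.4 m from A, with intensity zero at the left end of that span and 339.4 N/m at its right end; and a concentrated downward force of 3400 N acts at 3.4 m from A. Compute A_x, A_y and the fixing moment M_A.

A_x = -400.0 N, A_y = 6805 N, M_A = 26440 N·m

Resultant of the triangular load: ½ × 339.4 × 1.8 = 305.46 N, acting at 2.8 m from A (one-third of the span from the peak).
ΣF_x = 0: A_x + 400 = 0 → A_x = -400.0 N.
ΣF_y = 0: A_y − 2550 − 550 − ½·339.4·1.8 − 3400 = 0 → A_y = 6805 N.
ΣM about A: M_A − 2550·4.7 − 550·3.7 − (½·339.4·1.8)·2.8 − 3400·3.4 = 0 → M_A = 26440 N·m.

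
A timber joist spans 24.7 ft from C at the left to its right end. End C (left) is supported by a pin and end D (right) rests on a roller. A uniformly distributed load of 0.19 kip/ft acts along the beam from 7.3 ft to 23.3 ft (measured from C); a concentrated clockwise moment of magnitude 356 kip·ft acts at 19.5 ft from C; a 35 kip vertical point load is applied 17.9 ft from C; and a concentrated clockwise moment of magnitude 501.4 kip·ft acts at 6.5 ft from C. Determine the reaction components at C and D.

C_x = 0, C_y = -23.92 kip, D_y = 61.96 kip

Resultant of the distributed load: 0.19 × 16 = 3.04 kip at 15.3 ft from C.
Taking moments about C: D_y·24.7 − (0.19·16)·15.3 − 356 − 35·17.9 − 501.4 = 0 → D_y = 1530.412/24.7 = 61.96 kip.
ΣF_y = 0: C_y + 61.96 − 0.19·16 − 35 = 0 → C_y = -23.92 kip.
ΣF_x = 0: no horizontal applied forces, so C_x = 0.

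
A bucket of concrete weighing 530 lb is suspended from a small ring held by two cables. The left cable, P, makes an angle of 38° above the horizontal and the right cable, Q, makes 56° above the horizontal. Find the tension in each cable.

ΣF_x = 0: −T_P·cos38° + T_Q·cos56° = 0 → T_Q = 1.40919·T_P.
ΣF_y = 0: T_P·sin38° + T_Q·sin56° = 530.
Substitute: T_P·(0.615661 + 1.40919·0.829038) = 530 → T_P = 297.096 ≈ 297.1 lb.
Then T_Q = 1.40919 × 297.096 = 418.7 lb.

T_P = 297.1 lb, T_Q = 418.7 lb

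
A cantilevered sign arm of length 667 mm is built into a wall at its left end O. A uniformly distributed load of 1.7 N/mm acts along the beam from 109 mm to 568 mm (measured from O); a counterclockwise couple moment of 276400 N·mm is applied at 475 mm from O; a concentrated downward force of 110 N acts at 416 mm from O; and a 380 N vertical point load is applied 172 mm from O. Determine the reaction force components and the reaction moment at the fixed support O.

Resultant of the distributed load: 1.7 × 459 = 780.3 N at 338.5 mm from O.
ΣF_x = 0: O_x = 0.
ΣF_y = 0: O_y − 1.7·459 − 110 − 380 = 0 → O_y = 1270 N.
ΣM about O: M_O − (1.7·459)·338.5 + 276400 − 110·416 − 380·172 = 0 → M_O = 98850 N·mm.

O_x = 0, O_y = 1270 N, M_O = 98850 N·mm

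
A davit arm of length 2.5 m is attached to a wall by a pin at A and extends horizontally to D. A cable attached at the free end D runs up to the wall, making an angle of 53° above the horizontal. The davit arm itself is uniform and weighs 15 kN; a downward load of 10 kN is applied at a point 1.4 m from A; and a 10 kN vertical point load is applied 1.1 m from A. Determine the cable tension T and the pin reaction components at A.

T = 21.91 kN, A_x = 13.19 kN, A_y = 17.50 kN

ΣM about A: T·sin53°·2.5 − 15·1.25 − 10·1.4 − 10·1.1 = 0 → T = 43.75/(2.5·0.798636) = 21.9124 ≈ 21.91 kN.
ΣF_x = 0: A_x − T·cos53° = 0 → A_x = 21.9124 × 0.601815 = 13.19 kN.
ΣF_y = 0: A_y + T·sin53° − 15 − 10 − 10 = 0 → A_y = 35 − 21.9124 × 0.798636 = 17.50 kN.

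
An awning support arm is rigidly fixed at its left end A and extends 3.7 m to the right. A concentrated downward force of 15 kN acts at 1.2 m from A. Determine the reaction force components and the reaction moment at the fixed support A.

A_x = 0, A_y = 15.00 kN, M_A = 18.00 kN·m

ΣF_x = 0: A_x = 0.
ΣF_y = 0: A_y − 15 = 0 → A_y = 15.00 kN.
ΣM about A: M_A − 15·1.2 = 0 → M_A = 18.00 kN·m.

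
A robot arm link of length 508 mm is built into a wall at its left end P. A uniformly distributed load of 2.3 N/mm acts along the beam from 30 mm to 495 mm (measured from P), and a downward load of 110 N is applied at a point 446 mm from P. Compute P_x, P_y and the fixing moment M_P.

Resultant of the distributed load: 2.3 × 465 = 1069.5 N at 262.5 mm from P.
ΣF_x = 0: P_x = 0.
ΣF_y = 0: P_y − 2.3·465 − 110 = 0 → P_y = 1180 N.
ΣM about P: M_P − (2.3·465)·262.5 − 110·446 = 0 → M_P = 329800 N·mm.

P_x = 0, P_y = 1180 N, M_P = 329800 N·mm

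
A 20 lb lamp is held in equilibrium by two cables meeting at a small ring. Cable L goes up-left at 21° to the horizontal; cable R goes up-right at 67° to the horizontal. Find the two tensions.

T_L = 7.819 lb, T_R = 18.68 lb

ΣF_x = 0: −T_L·cos21° + T_R·cos67° = 0 → T_R = 2.38932·T_L.
ΣF_y = 0: T_L·sin21° + T_R·sin67° = 20.
Substitute: T_L·(0.358368 + 2.38932·0.920505) = 20 → T_L = 7.81938 ≈ 7.819 lb.
Then T_R = 2.38932 × 7.81938 = 18.68 lb.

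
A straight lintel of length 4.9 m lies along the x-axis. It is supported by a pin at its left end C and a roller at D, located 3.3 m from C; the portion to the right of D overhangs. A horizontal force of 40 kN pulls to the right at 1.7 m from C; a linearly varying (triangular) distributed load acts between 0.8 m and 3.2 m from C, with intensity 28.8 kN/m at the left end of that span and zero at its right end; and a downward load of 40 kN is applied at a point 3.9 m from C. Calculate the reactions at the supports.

C_x = -40.00 kN, C_y = 10.53 kN, D_y = 64.03 kN

Resultant of the triangular load: ½ × 28.8 × 2.4 = 34.56 kN, acting at 1.6 m from C (one-third of the span from the peak).
Taking moments about C: D_y·3.3 − (½·28.8·2.4)·1.6 − 40·3.9 = 0 → D_y = 211.296/3.3 = 64.0291 ≈ 64.03 kN.
ΣF_y = 0: C_y + 64.0291 − ½·28.8·2.4 − 40 = 0 → C_y = 10.53 kN.
ΣF_x = 0: C_x + 40 = 0 → C_x = -40.00 kN.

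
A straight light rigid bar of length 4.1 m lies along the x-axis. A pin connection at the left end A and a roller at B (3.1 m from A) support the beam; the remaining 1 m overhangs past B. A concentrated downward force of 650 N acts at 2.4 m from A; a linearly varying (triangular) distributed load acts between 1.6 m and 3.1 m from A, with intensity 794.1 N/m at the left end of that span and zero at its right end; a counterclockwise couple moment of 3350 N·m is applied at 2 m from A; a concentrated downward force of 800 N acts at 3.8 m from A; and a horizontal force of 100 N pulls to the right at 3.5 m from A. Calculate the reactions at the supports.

Resultant of the triangular load: ½ × 794.1 × 1.5 = 595.575 N, acting at 2.1 m from A (one-third of the span from the peak).
Moments about A: B_y·3.1 − 650·2.4 − (½·794.1·1.5)·2.1 + 3350 − 800·3.8 = 0 → B_y = 2500.7075/3.1 = 806.68 ≈ 806.7 N.
ΣF_y = 0: A_y + 806.68 − 650 − ½·794.1·1.5 − 800 = 0 → A_y = 1239 N.
ΣF_x = 0: A_x + 100 = 0 → A_x = -100.0 N.

A_x = -100.0 N, A_y = 1239 N, B_y = 806.7 N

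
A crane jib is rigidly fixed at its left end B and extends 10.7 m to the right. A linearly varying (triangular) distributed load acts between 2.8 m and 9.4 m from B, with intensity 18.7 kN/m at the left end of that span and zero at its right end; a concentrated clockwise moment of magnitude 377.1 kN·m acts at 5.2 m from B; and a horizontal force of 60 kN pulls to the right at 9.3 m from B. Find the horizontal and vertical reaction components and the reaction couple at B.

Resultant of the triangular load: ½ × 18.7 × 6.6 = 61.71 kN, acting at 5 m from B (one-third of the span from the peak).
ΣF_x = 0: B_x + 60 = 0 → B_x = -60.00 kN.
ΣF_y = 0: B_y − ½·18.7·6.6 = 0 → B_y = 61.71 kN.
ΣM about B: M_B − (½·18.7·6.6)·5 − 377.1 = 0 → M_B = 685.7 kN·m.

B_x = -60.00 kN, B_y = 61.71 kN, M_B = 685.7 kN·m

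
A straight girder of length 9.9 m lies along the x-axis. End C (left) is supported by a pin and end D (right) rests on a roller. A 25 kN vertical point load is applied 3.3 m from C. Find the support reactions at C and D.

C_x = 0, C_y = 16.67 kN, D_y = 8.333 kN

Moments about C: D_y·9.9 − 25·3.3 = 0 → D_y = 82.5/9.9 = 8.33333 ≈ 8.333 kN.
ΣF_y = 0: C_y + 8.33333 − 25 = 0 → C_y = 16.67 kN.
ΣF_x = 0: no horizontal applied forces, so C_x = 0.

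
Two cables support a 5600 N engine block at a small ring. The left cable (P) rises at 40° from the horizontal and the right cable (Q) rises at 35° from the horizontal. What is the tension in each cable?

T_P = 4749 N, T_Q = 4441 N

ΣF_x = 0: −T_P·cos40° + T_Q·cos35° = 0 → T_Q = 0.935168·T_P.
ΣF_y = 0: T_P·sin40° + T_Q·sin35° = 5600.
Substitute: T_P·(0.642788 + 0.935168·0.573576) = 5600 → T_P = 4749.07 ≈ 4749 N.
Then T_Q = 0.935168 × 4749.07 = 4441 N.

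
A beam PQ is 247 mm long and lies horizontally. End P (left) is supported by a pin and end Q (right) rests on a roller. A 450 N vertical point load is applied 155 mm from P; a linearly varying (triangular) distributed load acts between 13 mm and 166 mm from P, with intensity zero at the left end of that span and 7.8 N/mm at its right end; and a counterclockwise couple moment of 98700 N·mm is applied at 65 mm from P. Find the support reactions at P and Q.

Resultant of the triangular load: ½ × 7.8 × 153 = 596.7 N, acting at 115 mm from P (one-third of the span from the peak).
Moments about P: Q_y·247 − 450·155 − (½·7.8·153)·115 + 98700 = 0 → Q_y = 39670.5/247 = 160.609 ≈ 160.6 N.
ΣF_y = 0: P_y + 160.609 − 450 − ½·7.8·153 = 0 → P_y = 886.1 N.
ΣF_x = 0: no horizontal applied forces, so P_x = 0.

P_x = 0, P_y = 886.1 N, Q_y = 160.6 N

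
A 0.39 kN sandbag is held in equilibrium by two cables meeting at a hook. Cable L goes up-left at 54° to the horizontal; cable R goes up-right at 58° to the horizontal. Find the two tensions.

ΣF_x = 0: −T_L·cos54° + T_R·cos58° = 0 → T_R = 1.1092·T_L.
ΣF_y = 0: T_L·sin54° + T_R·sin58° = 0.39.
Substitute: T_L·(0.809017 + 1.1092·0.848048) = 0.39 → T_L = 0.222899 ≈ 0.2229 kN.
Then T_R = 1.1092 × 0.222899 = 0.2472 kN.

T_L = 0.2229 kN, T_R = 0.2472 kN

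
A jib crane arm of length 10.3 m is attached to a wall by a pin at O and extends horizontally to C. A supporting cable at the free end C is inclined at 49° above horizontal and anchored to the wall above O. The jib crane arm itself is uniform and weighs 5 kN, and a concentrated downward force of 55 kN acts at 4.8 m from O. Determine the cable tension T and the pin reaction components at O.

ΣM about O: T·sin49°·10.3 − 5·5.15 − 55·4.8 = 0 → T = 289.75/(10.3·0.75471) = 37.274 ≈ 37.27 kN.
ΣF_x = 0: O_x − T·cos49° = 0 → O_x = 37.274 × 0.656059 = 24.45 kN.
ΣF_y = 0: O_y + T·sin49° − 5 − 55 = 0 → O_y = 60 − 37.274 × 0.75471 = 31.87 kN.

T = 37.27 kN, O_x = 24.45 kN, O_y = 31.87 kN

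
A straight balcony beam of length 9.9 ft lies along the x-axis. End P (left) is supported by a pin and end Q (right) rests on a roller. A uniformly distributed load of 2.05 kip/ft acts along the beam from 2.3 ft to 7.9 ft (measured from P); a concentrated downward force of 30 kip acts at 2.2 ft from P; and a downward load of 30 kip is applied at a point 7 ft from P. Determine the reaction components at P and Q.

P_x = 0, P_y = 37.69 kip, Q_y = 33.79 kip

Resultant of the distributed load: 2.05 × 5.6 = 11.48 kip at 5.1 ft from P.
ΣM about P: Q_y·9.9 − (2.05·5.6)·5.1 − 30·2.2 − 30·7 = 0 → Q_y = 334.548/9.9 = 33.7927 ≈ 33.79 kip.
ΣF_y = 0: P_y + 33.7927 − 2.05·5.6 − 30 − 30 = 0 → P_y = 37.69 kip.
ΣF_x = 0: no horizontal applied forces, so P_x = 0.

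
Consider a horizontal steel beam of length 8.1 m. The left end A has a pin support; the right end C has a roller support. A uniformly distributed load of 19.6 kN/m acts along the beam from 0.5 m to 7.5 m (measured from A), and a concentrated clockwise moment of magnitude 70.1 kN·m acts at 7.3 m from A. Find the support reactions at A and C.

Resultant of the distributed load: 19.6 × 7 = 137.2 kN at 4 m from A.
Moments about A: C_y·8.1 − (19.6·7)·4 − 70.1 = 0 → C_y = 618.9/8.1 = 76.4074 ≈ 76.41 kN.
ΣF_y = 0: A_y + 76.4074 − 19.6·7 = 0 → A_y = 60.79 kN.
ΣF_x = 0: no horizontal applied forces, so A_x = 0.

A_x = 0, A_y = 60.79 kN, C_y = 76.41 kN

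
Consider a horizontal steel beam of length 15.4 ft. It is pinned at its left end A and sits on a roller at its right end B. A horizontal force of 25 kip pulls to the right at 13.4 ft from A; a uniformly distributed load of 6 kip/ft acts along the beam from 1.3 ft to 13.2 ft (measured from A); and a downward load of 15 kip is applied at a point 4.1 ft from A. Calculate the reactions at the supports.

A_x = -25.00 kip, A_y = 48.79 kip, B_y = 37.61 kip

Resultant of the distributed load: 6 × 11.9 = 71.4 kip at 7.25 ft from A.
Taking moments about A: B_y·15.4 − (6·11.9)·7.25 − 15·4.1 = 0 → B_y = 579.15/15.4 = 37.6071 ≈ 37.61 kip.
ΣF_y = 0: A_y + 37.6071 − 6·11.9 − 15 = 0 → A_y = 48.79 kip.
ΣF_x = 0: A_x + 25 = 0 → A_x = -25.00 kip.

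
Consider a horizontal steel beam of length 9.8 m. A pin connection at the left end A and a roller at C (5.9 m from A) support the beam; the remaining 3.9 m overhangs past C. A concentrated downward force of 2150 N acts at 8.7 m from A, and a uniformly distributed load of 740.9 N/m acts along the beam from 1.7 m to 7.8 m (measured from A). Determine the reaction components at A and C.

A_x = 0, A_y = -139.4 N, C_y = 6809 N

Resultant of the distributed load: 740.9 × 6.1 = 4519.49 N at 4.75 m from A.
Moments about A: C_y·5.9 − 2150·8.7 − (740.9·6.1)·4.75 = 0 → C_y = 40172.5775/5.9 = 6808.91 ≈ 6809 N.
ΣF_y = 0: A_y + 6808.91 − 2150 − 740.9·6.1 = 0 → A_y = -139.4 N.
ΣF_x = 0: no horizontal applied forces, so A_x = 0.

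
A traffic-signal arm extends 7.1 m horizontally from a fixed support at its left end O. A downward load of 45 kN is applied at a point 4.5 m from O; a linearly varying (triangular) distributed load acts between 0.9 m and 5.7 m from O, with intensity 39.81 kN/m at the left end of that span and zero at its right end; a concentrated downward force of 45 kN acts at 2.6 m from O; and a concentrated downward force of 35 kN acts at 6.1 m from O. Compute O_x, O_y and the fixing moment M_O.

O_x = 0, O_y = 220.5 kN, M_O = 771.9 kN·m

Resultant of the triangular load: ½ × 39.81 × 4.8 = 95.544 kN, acting at 2.5 m from O (one-third of the span from the peak).
ΣF_x = 0: O_x = 0.
ΣF_y = 0: O_y − 45 − ½·39.81·4.8 − 45 − 35 = 0 → O_y = 220.5 kN.
ΣM about O: M_O − 45·4.5 − (½·39.81·4.8)·2.5 − 45·2.6 − 35·6.1 = 0 → M_O = 771.9 kN·m.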